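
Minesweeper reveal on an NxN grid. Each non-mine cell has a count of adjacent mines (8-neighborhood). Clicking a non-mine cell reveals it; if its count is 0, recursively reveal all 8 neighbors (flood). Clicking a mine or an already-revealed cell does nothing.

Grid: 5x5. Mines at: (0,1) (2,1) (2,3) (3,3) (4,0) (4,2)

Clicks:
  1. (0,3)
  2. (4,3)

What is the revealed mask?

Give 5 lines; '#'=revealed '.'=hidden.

Answer: ..###
..###
.....
.....
...#.

Derivation:
Click 1 (0,3) count=0: revealed 6 new [(0,2) (0,3) (0,4) (1,2) (1,3) (1,4)] -> total=6
Click 2 (4,3) count=2: revealed 1 new [(4,3)] -> total=7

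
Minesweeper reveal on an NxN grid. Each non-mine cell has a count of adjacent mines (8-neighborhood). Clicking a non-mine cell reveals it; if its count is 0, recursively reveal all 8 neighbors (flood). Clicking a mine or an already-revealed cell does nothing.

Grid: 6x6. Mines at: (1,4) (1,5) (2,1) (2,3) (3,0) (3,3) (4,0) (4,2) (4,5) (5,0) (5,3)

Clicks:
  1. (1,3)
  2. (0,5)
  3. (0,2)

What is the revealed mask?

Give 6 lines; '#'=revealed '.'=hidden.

Click 1 (1,3) count=2: revealed 1 new [(1,3)] -> total=1
Click 2 (0,5) count=2: revealed 1 new [(0,5)] -> total=2
Click 3 (0,2) count=0: revealed 7 new [(0,0) (0,1) (0,2) (0,3) (1,0) (1,1) (1,2)] -> total=9

Answer: ####.#
####..
......
......
......
......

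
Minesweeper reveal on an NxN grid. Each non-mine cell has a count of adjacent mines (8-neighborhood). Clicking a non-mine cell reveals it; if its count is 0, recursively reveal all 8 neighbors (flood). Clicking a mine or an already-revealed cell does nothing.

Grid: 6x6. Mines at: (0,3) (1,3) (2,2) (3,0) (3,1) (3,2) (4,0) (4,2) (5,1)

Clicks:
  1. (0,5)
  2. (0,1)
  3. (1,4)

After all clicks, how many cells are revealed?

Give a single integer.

Click 1 (0,5) count=0: revealed 16 new [(0,4) (0,5) (1,4) (1,5) (2,3) (2,4) (2,5) (3,3) (3,4) (3,5) (4,3) (4,4) (4,5) (5,3) (5,4) (5,5)] -> total=16
Click 2 (0,1) count=0: revealed 8 new [(0,0) (0,1) (0,2) (1,0) (1,1) (1,2) (2,0) (2,1)] -> total=24
Click 3 (1,4) count=2: revealed 0 new [(none)] -> total=24

Answer: 24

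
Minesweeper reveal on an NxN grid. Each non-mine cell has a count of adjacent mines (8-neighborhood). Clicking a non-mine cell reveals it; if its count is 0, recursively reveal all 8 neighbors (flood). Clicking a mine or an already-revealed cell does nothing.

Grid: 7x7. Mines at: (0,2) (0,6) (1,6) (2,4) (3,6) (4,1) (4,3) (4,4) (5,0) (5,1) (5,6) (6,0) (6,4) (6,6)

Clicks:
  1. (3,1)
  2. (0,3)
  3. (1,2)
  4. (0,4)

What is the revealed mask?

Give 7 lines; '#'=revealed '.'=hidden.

Answer: ...###.
..####.
.......
.#.....
.......
.......
.......

Derivation:
Click 1 (3,1) count=1: revealed 1 new [(3,1)] -> total=1
Click 2 (0,3) count=1: revealed 1 new [(0,3)] -> total=2
Click 3 (1,2) count=1: revealed 1 new [(1,2)] -> total=3
Click 4 (0,4) count=0: revealed 5 new [(0,4) (0,5) (1,3) (1,4) (1,5)] -> total=8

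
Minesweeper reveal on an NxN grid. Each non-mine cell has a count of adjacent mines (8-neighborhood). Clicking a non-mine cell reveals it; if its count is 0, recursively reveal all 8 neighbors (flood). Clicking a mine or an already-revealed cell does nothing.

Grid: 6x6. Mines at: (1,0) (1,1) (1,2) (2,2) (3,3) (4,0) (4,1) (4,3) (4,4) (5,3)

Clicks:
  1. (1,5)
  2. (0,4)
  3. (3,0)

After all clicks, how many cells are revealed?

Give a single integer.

Answer: 12

Derivation:
Click 1 (1,5) count=0: revealed 11 new [(0,3) (0,4) (0,5) (1,3) (1,4) (1,5) (2,3) (2,4) (2,5) (3,4) (3,5)] -> total=11
Click 2 (0,4) count=0: revealed 0 new [(none)] -> total=11
Click 3 (3,0) count=2: revealed 1 new [(3,0)] -> total=12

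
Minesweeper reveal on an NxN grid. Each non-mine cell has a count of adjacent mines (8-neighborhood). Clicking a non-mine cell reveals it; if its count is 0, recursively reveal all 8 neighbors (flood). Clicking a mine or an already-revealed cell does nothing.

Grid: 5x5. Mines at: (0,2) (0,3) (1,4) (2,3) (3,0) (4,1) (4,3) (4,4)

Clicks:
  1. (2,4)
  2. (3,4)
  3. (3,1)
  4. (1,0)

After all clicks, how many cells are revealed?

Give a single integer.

Answer: 9

Derivation:
Click 1 (2,4) count=2: revealed 1 new [(2,4)] -> total=1
Click 2 (3,4) count=3: revealed 1 new [(3,4)] -> total=2
Click 3 (3,1) count=2: revealed 1 new [(3,1)] -> total=3
Click 4 (1,0) count=0: revealed 6 new [(0,0) (0,1) (1,0) (1,1) (2,0) (2,1)] -> total=9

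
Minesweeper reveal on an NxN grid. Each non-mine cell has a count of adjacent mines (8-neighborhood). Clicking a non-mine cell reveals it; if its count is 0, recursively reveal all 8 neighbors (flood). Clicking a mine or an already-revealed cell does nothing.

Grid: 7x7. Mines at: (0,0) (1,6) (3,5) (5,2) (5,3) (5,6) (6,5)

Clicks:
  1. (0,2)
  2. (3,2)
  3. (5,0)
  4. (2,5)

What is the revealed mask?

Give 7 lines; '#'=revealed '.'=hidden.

Answer: .#####.
######.
######.
#####..
#####..
##.....
##.....

Derivation:
Click 1 (0,2) count=0: revealed 31 new [(0,1) (0,2) (0,3) (0,4) (0,5) (1,0) (1,1) (1,2) (1,3) (1,4) (1,5) (2,0) (2,1) (2,2) (2,3) (2,4) (2,5) (3,0) (3,1) (3,2) (3,3) (3,4) (4,0) (4,1) (4,2) (4,3) (4,4) (5,0) (5,1) (6,0) (6,1)] -> total=31
Click 2 (3,2) count=0: revealed 0 new [(none)] -> total=31
Click 3 (5,0) count=0: revealed 0 new [(none)] -> total=31
Click 4 (2,5) count=2: revealed 0 new [(none)] -> total=31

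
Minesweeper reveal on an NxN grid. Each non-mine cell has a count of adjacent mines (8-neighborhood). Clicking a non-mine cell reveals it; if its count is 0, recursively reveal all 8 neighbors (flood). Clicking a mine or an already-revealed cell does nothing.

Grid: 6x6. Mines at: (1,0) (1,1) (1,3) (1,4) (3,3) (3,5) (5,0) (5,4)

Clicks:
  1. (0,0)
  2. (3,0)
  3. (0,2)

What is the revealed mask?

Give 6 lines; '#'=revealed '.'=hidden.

Answer: #.#...
......
###...
###...
###...
......

Derivation:
Click 1 (0,0) count=2: revealed 1 new [(0,0)] -> total=1
Click 2 (3,0) count=0: revealed 9 new [(2,0) (2,1) (2,2) (3,0) (3,1) (3,2) (4,0) (4,1) (4,2)] -> total=10
Click 3 (0,2) count=2: revealed 1 new [(0,2)] -> total=11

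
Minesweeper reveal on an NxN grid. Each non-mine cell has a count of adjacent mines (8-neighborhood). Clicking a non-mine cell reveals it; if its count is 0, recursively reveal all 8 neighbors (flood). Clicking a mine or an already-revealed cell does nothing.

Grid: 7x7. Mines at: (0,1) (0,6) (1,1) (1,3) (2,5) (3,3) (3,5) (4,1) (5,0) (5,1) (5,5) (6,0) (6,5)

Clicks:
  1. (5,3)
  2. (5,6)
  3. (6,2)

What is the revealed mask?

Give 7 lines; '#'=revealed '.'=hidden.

Answer: .......
.......
.......
.......
..###..
..###.#
..###..

Derivation:
Click 1 (5,3) count=0: revealed 9 new [(4,2) (4,3) (4,4) (5,2) (5,3) (5,4) (6,2) (6,3) (6,4)] -> total=9
Click 2 (5,6) count=2: revealed 1 new [(5,6)] -> total=10
Click 3 (6,2) count=1: revealed 0 new [(none)] -> total=10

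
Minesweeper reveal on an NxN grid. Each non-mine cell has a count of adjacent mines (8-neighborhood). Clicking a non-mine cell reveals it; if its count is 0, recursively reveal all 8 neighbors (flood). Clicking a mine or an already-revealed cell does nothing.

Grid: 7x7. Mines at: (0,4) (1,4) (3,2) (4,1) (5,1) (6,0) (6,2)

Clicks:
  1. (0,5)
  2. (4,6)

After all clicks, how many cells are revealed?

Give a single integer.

Answer: 24

Derivation:
Click 1 (0,5) count=2: revealed 1 new [(0,5)] -> total=1
Click 2 (4,6) count=0: revealed 23 new [(0,6) (1,5) (1,6) (2,3) (2,4) (2,5) (2,6) (3,3) (3,4) (3,5) (3,6) (4,3) (4,4) (4,5) (4,6) (5,3) (5,4) (5,5) (5,6) (6,3) (6,4) (6,5) (6,6)] -> total=24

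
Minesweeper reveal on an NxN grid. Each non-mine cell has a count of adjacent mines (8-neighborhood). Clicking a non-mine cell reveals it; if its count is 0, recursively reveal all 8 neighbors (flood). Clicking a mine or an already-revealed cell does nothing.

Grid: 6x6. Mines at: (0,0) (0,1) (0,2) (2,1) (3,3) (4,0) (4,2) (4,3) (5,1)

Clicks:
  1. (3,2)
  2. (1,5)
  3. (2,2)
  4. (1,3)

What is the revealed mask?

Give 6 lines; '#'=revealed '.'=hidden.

Click 1 (3,2) count=4: revealed 1 new [(3,2)] -> total=1
Click 2 (1,5) count=0: revealed 15 new [(0,3) (0,4) (0,5) (1,3) (1,4) (1,5) (2,3) (2,4) (2,5) (3,4) (3,5) (4,4) (4,5) (5,4) (5,5)] -> total=16
Click 3 (2,2) count=2: revealed 1 new [(2,2)] -> total=17
Click 4 (1,3) count=1: revealed 0 new [(none)] -> total=17

Answer: ...###
...###
..####
..#.##
....##
....##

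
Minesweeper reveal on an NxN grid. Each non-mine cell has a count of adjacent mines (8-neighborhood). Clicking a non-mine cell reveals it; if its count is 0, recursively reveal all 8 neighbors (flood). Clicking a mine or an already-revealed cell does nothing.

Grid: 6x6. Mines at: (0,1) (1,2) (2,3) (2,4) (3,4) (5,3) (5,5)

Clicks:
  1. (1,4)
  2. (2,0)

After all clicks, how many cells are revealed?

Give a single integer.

Answer: 15

Derivation:
Click 1 (1,4) count=2: revealed 1 new [(1,4)] -> total=1
Click 2 (2,0) count=0: revealed 14 new [(1,0) (1,1) (2,0) (2,1) (2,2) (3,0) (3,1) (3,2) (4,0) (4,1) (4,2) (5,0) (5,1) (5,2)] -> total=15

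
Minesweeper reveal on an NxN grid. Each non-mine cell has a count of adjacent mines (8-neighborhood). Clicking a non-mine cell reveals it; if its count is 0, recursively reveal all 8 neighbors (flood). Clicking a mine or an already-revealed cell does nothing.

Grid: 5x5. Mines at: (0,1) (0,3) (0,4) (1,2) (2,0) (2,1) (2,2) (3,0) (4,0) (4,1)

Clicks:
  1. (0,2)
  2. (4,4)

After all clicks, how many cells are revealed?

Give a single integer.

Click 1 (0,2) count=3: revealed 1 new [(0,2)] -> total=1
Click 2 (4,4) count=0: revealed 10 new [(1,3) (1,4) (2,3) (2,4) (3,2) (3,3) (3,4) (4,2) (4,3) (4,4)] -> total=11

Answer: 11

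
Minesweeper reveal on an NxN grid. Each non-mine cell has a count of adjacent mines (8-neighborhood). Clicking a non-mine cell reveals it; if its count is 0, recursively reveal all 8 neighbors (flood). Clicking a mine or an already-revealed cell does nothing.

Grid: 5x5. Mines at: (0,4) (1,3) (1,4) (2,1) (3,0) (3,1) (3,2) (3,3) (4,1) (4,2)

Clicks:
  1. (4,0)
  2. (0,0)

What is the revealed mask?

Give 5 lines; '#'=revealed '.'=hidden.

Answer: ###..
###..
.....
.....
#....

Derivation:
Click 1 (4,0) count=3: revealed 1 new [(4,0)] -> total=1
Click 2 (0,0) count=0: revealed 6 new [(0,0) (0,1) (0,2) (1,0) (1,1) (1,2)] -> total=7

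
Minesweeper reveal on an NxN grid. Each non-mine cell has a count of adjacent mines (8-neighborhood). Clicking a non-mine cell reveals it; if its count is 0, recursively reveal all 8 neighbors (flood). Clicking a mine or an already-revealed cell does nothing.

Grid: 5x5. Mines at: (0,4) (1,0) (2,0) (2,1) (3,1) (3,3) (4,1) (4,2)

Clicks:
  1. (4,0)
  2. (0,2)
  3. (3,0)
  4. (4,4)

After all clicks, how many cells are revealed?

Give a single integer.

Answer: 9

Derivation:
Click 1 (4,0) count=2: revealed 1 new [(4,0)] -> total=1
Click 2 (0,2) count=0: revealed 6 new [(0,1) (0,2) (0,3) (1,1) (1,2) (1,3)] -> total=7
Click 3 (3,0) count=4: revealed 1 new [(3,0)] -> total=8
Click 4 (4,4) count=1: revealed 1 new [(4,4)] -> total=9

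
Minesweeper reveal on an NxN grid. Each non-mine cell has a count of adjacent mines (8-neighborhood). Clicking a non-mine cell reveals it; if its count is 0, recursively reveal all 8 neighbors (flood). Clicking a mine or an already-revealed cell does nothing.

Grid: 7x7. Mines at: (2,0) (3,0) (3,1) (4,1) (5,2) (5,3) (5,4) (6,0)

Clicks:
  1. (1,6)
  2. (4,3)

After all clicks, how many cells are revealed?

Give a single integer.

Answer: 34

Derivation:
Click 1 (1,6) count=0: revealed 34 new [(0,0) (0,1) (0,2) (0,3) (0,4) (0,5) (0,6) (1,0) (1,1) (1,2) (1,3) (1,4) (1,5) (1,6) (2,1) (2,2) (2,3) (2,4) (2,5) (2,6) (3,2) (3,3) (3,4) (3,5) (3,6) (4,2) (4,3) (4,4) (4,5) (4,6) (5,5) (5,6) (6,5) (6,6)] -> total=34
Click 2 (4,3) count=3: revealed 0 new [(none)] -> total=34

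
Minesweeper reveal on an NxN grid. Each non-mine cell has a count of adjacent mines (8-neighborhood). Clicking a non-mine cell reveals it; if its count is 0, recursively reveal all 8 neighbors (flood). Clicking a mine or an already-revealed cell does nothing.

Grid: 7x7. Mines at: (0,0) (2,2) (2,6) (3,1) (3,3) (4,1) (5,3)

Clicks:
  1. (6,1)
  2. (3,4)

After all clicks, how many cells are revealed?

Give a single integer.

Answer: 7

Derivation:
Click 1 (6,1) count=0: revealed 6 new [(5,0) (5,1) (5,2) (6,0) (6,1) (6,2)] -> total=6
Click 2 (3,4) count=1: revealed 1 new [(3,4)] -> total=7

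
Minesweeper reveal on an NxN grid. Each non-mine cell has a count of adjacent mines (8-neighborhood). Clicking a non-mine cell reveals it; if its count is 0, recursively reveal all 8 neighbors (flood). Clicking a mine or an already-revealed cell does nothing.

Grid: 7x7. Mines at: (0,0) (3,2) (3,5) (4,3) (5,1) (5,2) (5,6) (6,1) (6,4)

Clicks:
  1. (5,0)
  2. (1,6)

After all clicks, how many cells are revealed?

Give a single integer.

Answer: 19

Derivation:
Click 1 (5,0) count=2: revealed 1 new [(5,0)] -> total=1
Click 2 (1,6) count=0: revealed 18 new [(0,1) (0,2) (0,3) (0,4) (0,5) (0,6) (1,1) (1,2) (1,3) (1,4) (1,5) (1,6) (2,1) (2,2) (2,3) (2,4) (2,5) (2,6)] -> total=19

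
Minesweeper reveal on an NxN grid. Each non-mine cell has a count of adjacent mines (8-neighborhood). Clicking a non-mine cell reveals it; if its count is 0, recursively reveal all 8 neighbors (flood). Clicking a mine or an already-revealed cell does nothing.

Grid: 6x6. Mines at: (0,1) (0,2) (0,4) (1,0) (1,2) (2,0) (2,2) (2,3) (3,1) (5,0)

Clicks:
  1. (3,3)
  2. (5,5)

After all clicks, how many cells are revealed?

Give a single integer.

Click 1 (3,3) count=2: revealed 1 new [(3,3)] -> total=1
Click 2 (5,5) count=0: revealed 17 new [(1,4) (1,5) (2,4) (2,5) (3,2) (3,4) (3,5) (4,1) (4,2) (4,3) (4,4) (4,5) (5,1) (5,2) (5,3) (5,4) (5,5)] -> total=18

Answer: 18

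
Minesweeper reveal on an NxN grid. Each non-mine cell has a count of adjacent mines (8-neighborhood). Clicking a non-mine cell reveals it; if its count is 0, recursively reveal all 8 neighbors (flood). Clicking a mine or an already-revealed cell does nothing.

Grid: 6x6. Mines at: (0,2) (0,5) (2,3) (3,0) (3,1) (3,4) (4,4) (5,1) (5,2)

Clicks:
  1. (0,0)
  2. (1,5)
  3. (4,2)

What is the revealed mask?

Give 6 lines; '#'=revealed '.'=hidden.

Answer: ##....
##...#
##....
......
..#...
......

Derivation:
Click 1 (0,0) count=0: revealed 6 new [(0,0) (0,1) (1,0) (1,1) (2,0) (2,1)] -> total=6
Click 2 (1,5) count=1: revealed 1 new [(1,5)] -> total=7
Click 3 (4,2) count=3: revealed 1 new [(4,2)] -> total=8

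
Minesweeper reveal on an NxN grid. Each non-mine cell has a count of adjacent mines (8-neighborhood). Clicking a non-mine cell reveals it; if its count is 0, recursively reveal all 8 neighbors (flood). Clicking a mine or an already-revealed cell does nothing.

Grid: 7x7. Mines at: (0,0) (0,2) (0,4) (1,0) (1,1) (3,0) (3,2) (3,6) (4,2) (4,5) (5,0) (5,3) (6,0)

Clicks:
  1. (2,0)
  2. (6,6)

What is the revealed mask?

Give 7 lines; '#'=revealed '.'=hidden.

Click 1 (2,0) count=3: revealed 1 new [(2,0)] -> total=1
Click 2 (6,6) count=0: revealed 6 new [(5,4) (5,5) (5,6) (6,4) (6,5) (6,6)] -> total=7

Answer: .......
.......
#......
.......
.......
....###
....###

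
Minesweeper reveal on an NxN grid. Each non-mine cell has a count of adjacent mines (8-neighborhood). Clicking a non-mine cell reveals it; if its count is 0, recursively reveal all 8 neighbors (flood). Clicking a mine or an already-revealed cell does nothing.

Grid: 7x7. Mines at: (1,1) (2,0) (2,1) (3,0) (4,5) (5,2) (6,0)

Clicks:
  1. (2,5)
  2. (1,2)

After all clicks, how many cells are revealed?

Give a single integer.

Click 1 (2,5) count=0: revealed 23 new [(0,2) (0,3) (0,4) (0,5) (0,6) (1,2) (1,3) (1,4) (1,5) (1,6) (2,2) (2,3) (2,4) (2,5) (2,6) (3,2) (3,3) (3,4) (3,5) (3,6) (4,2) (4,3) (4,4)] -> total=23
Click 2 (1,2) count=2: revealed 0 new [(none)] -> total=23

Answer: 23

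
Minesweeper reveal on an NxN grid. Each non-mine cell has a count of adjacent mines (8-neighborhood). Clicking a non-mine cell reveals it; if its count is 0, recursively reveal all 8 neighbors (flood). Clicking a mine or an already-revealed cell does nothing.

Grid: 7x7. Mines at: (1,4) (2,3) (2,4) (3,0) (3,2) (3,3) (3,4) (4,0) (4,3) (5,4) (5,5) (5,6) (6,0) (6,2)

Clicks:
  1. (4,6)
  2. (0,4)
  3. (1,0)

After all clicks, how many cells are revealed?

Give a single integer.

Click 1 (4,6) count=2: revealed 1 new [(4,6)] -> total=1
Click 2 (0,4) count=1: revealed 1 new [(0,4)] -> total=2
Click 3 (1,0) count=0: revealed 11 new [(0,0) (0,1) (0,2) (0,3) (1,0) (1,1) (1,2) (1,3) (2,0) (2,1) (2,2)] -> total=13

Answer: 13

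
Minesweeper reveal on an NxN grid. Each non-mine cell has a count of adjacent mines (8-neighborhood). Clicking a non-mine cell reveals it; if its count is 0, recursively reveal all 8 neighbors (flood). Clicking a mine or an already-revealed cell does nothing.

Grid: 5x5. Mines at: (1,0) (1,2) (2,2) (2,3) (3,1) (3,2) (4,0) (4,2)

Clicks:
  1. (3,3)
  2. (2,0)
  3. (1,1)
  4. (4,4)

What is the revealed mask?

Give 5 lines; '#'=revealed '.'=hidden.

Answer: .....
.#...
#....
...##
...##

Derivation:
Click 1 (3,3) count=4: revealed 1 new [(3,3)] -> total=1
Click 2 (2,0) count=2: revealed 1 new [(2,0)] -> total=2
Click 3 (1,1) count=3: revealed 1 new [(1,1)] -> total=3
Click 4 (4,4) count=0: revealed 3 new [(3,4) (4,3) (4,4)] -> total=6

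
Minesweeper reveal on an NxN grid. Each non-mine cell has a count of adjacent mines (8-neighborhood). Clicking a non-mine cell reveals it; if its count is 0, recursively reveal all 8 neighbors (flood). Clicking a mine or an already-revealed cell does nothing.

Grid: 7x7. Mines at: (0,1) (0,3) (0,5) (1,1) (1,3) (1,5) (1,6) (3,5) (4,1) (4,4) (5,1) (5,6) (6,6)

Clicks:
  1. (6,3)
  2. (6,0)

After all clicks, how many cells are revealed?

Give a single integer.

Answer: 9

Derivation:
Click 1 (6,3) count=0: revealed 8 new [(5,2) (5,3) (5,4) (5,5) (6,2) (6,3) (6,4) (6,5)] -> total=8
Click 2 (6,0) count=1: revealed 1 new [(6,0)] -> total=9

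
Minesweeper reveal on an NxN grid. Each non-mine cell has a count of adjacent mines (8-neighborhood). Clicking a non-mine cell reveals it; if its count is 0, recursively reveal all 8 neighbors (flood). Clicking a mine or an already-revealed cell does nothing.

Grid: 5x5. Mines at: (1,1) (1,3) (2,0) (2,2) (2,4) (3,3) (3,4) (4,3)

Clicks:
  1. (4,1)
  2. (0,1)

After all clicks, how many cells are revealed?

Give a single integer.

Answer: 7

Derivation:
Click 1 (4,1) count=0: revealed 6 new [(3,0) (3,1) (3,2) (4,0) (4,1) (4,2)] -> total=6
Click 2 (0,1) count=1: revealed 1 new [(0,1)] -> total=7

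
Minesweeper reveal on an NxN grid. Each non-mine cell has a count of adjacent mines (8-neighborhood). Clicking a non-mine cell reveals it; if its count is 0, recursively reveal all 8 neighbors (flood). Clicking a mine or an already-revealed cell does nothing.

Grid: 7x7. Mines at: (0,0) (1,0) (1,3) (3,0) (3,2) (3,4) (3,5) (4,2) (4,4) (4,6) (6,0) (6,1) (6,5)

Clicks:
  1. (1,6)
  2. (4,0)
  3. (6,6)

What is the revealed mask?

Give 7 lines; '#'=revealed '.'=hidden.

Answer: ....###
....###
....###
.......
#......
.......
......#

Derivation:
Click 1 (1,6) count=0: revealed 9 new [(0,4) (0,5) (0,6) (1,4) (1,5) (1,6) (2,4) (2,5) (2,6)] -> total=9
Click 2 (4,0) count=1: revealed 1 new [(4,0)] -> total=10
Click 3 (6,6) count=1: revealed 1 new [(6,6)] -> total=11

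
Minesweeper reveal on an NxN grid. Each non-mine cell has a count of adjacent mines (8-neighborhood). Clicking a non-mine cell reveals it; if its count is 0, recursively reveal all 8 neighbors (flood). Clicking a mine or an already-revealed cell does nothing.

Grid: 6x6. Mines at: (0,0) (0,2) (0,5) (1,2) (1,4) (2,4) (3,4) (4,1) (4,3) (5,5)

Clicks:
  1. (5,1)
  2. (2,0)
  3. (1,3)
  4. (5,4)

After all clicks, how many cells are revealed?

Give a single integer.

Click 1 (5,1) count=1: revealed 1 new [(5,1)] -> total=1
Click 2 (2,0) count=0: revealed 6 new [(1,0) (1,1) (2,0) (2,1) (3,0) (3,1)] -> total=7
Click 3 (1,3) count=4: revealed 1 new [(1,3)] -> total=8
Click 4 (5,4) count=2: revealed 1 new [(5,4)] -> total=9

Answer: 9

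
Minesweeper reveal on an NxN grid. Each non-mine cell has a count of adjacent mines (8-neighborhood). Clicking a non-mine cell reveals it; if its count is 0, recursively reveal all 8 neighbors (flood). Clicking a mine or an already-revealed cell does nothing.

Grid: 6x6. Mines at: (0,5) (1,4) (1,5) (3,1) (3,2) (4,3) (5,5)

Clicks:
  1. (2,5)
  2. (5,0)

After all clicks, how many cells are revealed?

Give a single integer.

Answer: 7

Derivation:
Click 1 (2,5) count=2: revealed 1 new [(2,5)] -> total=1
Click 2 (5,0) count=0: revealed 6 new [(4,0) (4,1) (4,2) (5,0) (5,1) (5,2)] -> total=7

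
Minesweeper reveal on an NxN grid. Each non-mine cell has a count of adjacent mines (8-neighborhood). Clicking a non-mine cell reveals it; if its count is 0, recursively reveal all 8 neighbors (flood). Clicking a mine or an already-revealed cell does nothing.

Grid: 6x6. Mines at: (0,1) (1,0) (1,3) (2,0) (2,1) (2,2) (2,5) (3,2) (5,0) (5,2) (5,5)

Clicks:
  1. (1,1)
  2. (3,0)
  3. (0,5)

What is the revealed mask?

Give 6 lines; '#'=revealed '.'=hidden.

Answer: ....##
.#..##
......
#.....
......
......

Derivation:
Click 1 (1,1) count=5: revealed 1 new [(1,1)] -> total=1
Click 2 (3,0) count=2: revealed 1 new [(3,0)] -> total=2
Click 3 (0,5) count=0: revealed 4 new [(0,4) (0,5) (1,4) (1,5)] -> total=6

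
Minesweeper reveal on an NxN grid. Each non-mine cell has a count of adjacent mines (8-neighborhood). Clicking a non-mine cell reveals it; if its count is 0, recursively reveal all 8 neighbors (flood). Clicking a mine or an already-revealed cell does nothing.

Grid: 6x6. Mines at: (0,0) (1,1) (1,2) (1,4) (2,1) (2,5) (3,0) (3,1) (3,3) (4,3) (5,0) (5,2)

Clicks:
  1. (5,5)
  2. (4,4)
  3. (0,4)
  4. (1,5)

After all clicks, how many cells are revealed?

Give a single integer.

Click 1 (5,5) count=0: revealed 6 new [(3,4) (3,5) (4,4) (4,5) (5,4) (5,5)] -> total=6
Click 2 (4,4) count=2: revealed 0 new [(none)] -> total=6
Click 3 (0,4) count=1: revealed 1 new [(0,4)] -> total=7
Click 4 (1,5) count=2: revealed 1 new [(1,5)] -> total=8

Answer: 8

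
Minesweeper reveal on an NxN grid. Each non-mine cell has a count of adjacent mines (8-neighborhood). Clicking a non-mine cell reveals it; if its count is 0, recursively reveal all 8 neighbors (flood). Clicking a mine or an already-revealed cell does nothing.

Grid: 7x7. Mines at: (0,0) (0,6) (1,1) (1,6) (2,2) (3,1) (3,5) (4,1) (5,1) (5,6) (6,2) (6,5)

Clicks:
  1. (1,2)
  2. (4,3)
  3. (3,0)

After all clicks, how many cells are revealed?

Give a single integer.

Click 1 (1,2) count=2: revealed 1 new [(1,2)] -> total=1
Click 2 (4,3) count=0: revealed 9 new [(3,2) (3,3) (3,4) (4,2) (4,3) (4,4) (5,2) (5,3) (5,4)] -> total=10
Click 3 (3,0) count=2: revealed 1 new [(3,0)] -> total=11

Answer: 11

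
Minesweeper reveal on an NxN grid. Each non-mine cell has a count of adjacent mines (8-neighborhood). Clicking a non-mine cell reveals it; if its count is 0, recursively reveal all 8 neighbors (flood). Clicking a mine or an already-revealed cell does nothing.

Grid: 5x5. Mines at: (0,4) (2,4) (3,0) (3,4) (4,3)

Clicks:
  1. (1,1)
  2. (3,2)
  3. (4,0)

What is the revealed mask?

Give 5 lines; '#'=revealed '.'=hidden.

Click 1 (1,1) count=0: revealed 15 new [(0,0) (0,1) (0,2) (0,3) (1,0) (1,1) (1,2) (1,3) (2,0) (2,1) (2,2) (2,3) (3,1) (3,2) (3,3)] -> total=15
Click 2 (3,2) count=1: revealed 0 new [(none)] -> total=15
Click 3 (4,0) count=1: revealed 1 new [(4,0)] -> total=16

Answer: ####.
####.
####.
.###.
#....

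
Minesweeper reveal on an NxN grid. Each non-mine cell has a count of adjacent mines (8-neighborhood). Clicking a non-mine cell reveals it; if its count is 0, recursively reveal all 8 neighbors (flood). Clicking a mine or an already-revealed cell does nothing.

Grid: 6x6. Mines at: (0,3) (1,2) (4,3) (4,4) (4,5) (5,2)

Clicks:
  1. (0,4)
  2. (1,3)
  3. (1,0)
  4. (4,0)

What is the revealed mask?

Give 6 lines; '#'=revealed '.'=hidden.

Click 1 (0,4) count=1: revealed 1 new [(0,4)] -> total=1
Click 2 (1,3) count=2: revealed 1 new [(1,3)] -> total=2
Click 3 (1,0) count=0: revealed 15 new [(0,0) (0,1) (1,0) (1,1) (2,0) (2,1) (2,2) (3,0) (3,1) (3,2) (4,0) (4,1) (4,2) (5,0) (5,1)] -> total=17
Click 4 (4,0) count=0: revealed 0 new [(none)] -> total=17

Answer: ##..#.
##.#..
###...
###...
###...
##....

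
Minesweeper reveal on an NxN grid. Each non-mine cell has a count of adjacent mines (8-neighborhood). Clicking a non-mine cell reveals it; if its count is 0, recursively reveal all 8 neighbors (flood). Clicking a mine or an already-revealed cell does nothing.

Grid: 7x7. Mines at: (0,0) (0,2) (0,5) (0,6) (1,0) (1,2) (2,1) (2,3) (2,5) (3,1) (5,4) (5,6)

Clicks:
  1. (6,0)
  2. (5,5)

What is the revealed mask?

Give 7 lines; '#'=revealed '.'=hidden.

Click 1 (6,0) count=0: revealed 12 new [(4,0) (4,1) (4,2) (4,3) (5,0) (5,1) (5,2) (5,3) (6,0) (6,1) (6,2) (6,3)] -> total=12
Click 2 (5,5) count=2: revealed 1 new [(5,5)] -> total=13

Answer: .......
.......
.......
.......
####...
####.#.
####...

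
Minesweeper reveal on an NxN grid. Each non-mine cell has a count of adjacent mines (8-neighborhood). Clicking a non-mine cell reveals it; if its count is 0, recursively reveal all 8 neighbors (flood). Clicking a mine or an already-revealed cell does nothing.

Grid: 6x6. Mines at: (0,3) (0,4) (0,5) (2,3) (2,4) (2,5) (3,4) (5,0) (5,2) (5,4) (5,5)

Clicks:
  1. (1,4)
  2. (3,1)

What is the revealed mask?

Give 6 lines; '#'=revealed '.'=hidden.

Answer: ###...
###.#.
###...
###...
###...
......

Derivation:
Click 1 (1,4) count=6: revealed 1 new [(1,4)] -> total=1
Click 2 (3,1) count=0: revealed 15 new [(0,0) (0,1) (0,2) (1,0) (1,1) (1,2) (2,0) (2,1) (2,2) (3,0) (3,1) (3,2) (4,0) (4,1) (4,2)] -> total=16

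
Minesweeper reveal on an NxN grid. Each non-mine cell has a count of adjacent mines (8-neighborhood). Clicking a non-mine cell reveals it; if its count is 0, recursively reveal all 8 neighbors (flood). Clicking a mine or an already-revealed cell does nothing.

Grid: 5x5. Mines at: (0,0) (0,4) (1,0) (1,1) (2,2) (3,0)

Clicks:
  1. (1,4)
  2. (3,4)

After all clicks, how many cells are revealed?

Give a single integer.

Answer: 12

Derivation:
Click 1 (1,4) count=1: revealed 1 new [(1,4)] -> total=1
Click 2 (3,4) count=0: revealed 11 new [(1,3) (2,3) (2,4) (3,1) (3,2) (3,3) (3,4) (4,1) (4,2) (4,3) (4,4)] -> total=12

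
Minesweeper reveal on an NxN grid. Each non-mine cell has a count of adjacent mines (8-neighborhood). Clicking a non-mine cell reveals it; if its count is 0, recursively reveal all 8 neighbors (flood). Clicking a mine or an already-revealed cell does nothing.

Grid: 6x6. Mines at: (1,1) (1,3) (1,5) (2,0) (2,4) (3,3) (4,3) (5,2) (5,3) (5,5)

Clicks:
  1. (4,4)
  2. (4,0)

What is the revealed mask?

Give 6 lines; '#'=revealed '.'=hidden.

Click 1 (4,4) count=4: revealed 1 new [(4,4)] -> total=1
Click 2 (4,0) count=0: revealed 6 new [(3,0) (3,1) (4,0) (4,1) (5,0) (5,1)] -> total=7

Answer: ......
......
......
##....
##..#.
##....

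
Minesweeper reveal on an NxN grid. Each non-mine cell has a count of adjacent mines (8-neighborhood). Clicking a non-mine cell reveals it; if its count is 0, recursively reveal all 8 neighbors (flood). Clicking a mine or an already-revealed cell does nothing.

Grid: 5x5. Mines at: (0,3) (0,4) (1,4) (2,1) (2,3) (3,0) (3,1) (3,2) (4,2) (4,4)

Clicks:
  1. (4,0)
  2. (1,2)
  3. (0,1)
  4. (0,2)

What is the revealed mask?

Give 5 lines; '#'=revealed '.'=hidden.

Click 1 (4,0) count=2: revealed 1 new [(4,0)] -> total=1
Click 2 (1,2) count=3: revealed 1 new [(1,2)] -> total=2
Click 3 (0,1) count=0: revealed 5 new [(0,0) (0,1) (0,2) (1,0) (1,1)] -> total=7
Click 4 (0,2) count=1: revealed 0 new [(none)] -> total=7

Answer: ###..
###..
.....
.....
#....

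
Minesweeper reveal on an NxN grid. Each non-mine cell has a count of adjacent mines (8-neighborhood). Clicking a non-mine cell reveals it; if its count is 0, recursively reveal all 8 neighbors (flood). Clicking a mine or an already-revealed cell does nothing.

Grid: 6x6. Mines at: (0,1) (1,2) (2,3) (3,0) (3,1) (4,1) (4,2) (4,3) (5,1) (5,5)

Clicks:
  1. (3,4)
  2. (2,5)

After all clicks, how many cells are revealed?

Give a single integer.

Answer: 12

Derivation:
Click 1 (3,4) count=2: revealed 1 new [(3,4)] -> total=1
Click 2 (2,5) count=0: revealed 11 new [(0,3) (0,4) (0,5) (1,3) (1,4) (1,5) (2,4) (2,5) (3,5) (4,4) (4,5)] -> total=12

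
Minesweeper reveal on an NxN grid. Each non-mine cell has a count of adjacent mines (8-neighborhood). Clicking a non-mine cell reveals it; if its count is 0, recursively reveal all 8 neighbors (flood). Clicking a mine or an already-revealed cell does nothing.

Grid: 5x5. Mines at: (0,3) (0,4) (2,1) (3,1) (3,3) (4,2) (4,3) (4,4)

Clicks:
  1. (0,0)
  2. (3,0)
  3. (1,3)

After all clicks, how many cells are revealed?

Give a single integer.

Answer: 8

Derivation:
Click 1 (0,0) count=0: revealed 6 new [(0,0) (0,1) (0,2) (1,0) (1,1) (1,2)] -> total=6
Click 2 (3,0) count=2: revealed 1 new [(3,0)] -> total=7
Click 3 (1,3) count=2: revealed 1 new [(1,3)] -> total=8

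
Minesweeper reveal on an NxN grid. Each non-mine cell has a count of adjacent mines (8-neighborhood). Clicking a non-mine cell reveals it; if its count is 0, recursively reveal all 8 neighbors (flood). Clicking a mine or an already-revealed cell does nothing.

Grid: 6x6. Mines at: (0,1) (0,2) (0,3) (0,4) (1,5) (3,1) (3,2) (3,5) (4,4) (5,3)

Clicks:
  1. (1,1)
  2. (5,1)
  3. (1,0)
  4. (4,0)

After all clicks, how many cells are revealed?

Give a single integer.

Click 1 (1,1) count=2: revealed 1 new [(1,1)] -> total=1
Click 2 (5,1) count=0: revealed 6 new [(4,0) (4,1) (4,2) (5,0) (5,1) (5,2)] -> total=7
Click 3 (1,0) count=1: revealed 1 new [(1,0)] -> total=8
Click 4 (4,0) count=1: revealed 0 new [(none)] -> total=8

Answer: 8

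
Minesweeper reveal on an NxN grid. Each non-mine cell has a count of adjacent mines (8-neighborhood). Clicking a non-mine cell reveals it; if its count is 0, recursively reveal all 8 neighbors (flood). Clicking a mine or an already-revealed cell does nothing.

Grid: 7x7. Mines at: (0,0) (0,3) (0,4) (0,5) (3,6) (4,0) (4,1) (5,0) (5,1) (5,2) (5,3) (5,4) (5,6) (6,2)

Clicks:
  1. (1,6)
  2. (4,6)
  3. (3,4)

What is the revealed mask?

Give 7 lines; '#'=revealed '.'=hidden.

Answer: .......
#######
######.
######.
..#####
.......
.......

Derivation:
Click 1 (1,6) count=1: revealed 1 new [(1,6)] -> total=1
Click 2 (4,6) count=2: revealed 1 new [(4,6)] -> total=2
Click 3 (3,4) count=0: revealed 22 new [(1,0) (1,1) (1,2) (1,3) (1,4) (1,5) (2,0) (2,1) (2,2) (2,3) (2,4) (2,5) (3,0) (3,1) (3,2) (3,3) (3,4) (3,5) (4,2) (4,3) (4,4) (4,5)] -> total=24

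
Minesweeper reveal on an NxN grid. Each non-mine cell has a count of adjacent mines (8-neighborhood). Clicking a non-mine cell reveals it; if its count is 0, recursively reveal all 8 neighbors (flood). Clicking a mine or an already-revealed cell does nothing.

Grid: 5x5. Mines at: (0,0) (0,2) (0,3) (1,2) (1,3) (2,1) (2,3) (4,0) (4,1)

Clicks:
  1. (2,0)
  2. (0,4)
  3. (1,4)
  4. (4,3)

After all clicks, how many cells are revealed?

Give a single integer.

Click 1 (2,0) count=1: revealed 1 new [(2,0)] -> total=1
Click 2 (0,4) count=2: revealed 1 new [(0,4)] -> total=2
Click 3 (1,4) count=3: revealed 1 new [(1,4)] -> total=3
Click 4 (4,3) count=0: revealed 6 new [(3,2) (3,3) (3,4) (4,2) (4,3) (4,4)] -> total=9

Answer: 9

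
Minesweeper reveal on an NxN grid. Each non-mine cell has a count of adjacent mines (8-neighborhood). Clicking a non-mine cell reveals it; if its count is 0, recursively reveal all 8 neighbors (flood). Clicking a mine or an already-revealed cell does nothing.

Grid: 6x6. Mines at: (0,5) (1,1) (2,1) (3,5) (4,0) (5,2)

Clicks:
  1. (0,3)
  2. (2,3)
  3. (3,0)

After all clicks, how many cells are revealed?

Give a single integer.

Click 1 (0,3) count=0: revealed 15 new [(0,2) (0,3) (0,4) (1,2) (1,3) (1,4) (2,2) (2,3) (2,4) (3,2) (3,3) (3,4) (4,2) (4,3) (4,4)] -> total=15
Click 2 (2,3) count=0: revealed 0 new [(none)] -> total=15
Click 3 (3,0) count=2: revealed 1 new [(3,0)] -> total=16

Answer: 16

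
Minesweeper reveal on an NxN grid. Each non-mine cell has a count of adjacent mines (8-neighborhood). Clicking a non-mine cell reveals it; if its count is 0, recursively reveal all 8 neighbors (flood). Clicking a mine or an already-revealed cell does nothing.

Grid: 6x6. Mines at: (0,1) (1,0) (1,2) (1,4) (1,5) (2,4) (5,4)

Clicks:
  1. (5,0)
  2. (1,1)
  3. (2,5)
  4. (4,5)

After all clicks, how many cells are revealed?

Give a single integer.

Answer: 19

Derivation:
Click 1 (5,0) count=0: revealed 16 new [(2,0) (2,1) (2,2) (2,3) (3,0) (3,1) (3,2) (3,3) (4,0) (4,1) (4,2) (4,3) (5,0) (5,1) (5,2) (5,3)] -> total=16
Click 2 (1,1) count=3: revealed 1 new [(1,1)] -> total=17
Click 3 (2,5) count=3: revealed 1 new [(2,5)] -> total=18
Click 4 (4,5) count=1: revealed 1 new [(4,5)] -> total=19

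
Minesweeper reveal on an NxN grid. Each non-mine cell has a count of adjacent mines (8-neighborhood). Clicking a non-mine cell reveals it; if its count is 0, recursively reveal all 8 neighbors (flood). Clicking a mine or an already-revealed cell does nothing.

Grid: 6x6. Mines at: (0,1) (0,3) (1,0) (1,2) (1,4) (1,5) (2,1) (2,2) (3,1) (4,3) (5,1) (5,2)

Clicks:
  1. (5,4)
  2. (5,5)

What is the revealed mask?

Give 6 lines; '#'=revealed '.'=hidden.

Click 1 (5,4) count=1: revealed 1 new [(5,4)] -> total=1
Click 2 (5,5) count=0: revealed 7 new [(2,4) (2,5) (3,4) (3,5) (4,4) (4,5) (5,5)] -> total=8

Answer: ......
......
....##
....##
....##
....##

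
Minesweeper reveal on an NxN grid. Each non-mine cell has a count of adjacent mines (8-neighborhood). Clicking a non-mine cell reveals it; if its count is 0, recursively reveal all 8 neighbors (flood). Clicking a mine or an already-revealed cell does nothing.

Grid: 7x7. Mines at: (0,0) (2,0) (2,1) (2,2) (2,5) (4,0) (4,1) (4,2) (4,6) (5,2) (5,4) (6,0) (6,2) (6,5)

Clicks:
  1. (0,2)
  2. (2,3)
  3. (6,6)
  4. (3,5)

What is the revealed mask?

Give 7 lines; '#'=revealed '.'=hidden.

Click 1 (0,2) count=0: revealed 12 new [(0,1) (0,2) (0,3) (0,4) (0,5) (0,6) (1,1) (1,2) (1,3) (1,4) (1,5) (1,6)] -> total=12
Click 2 (2,3) count=1: revealed 1 new [(2,3)] -> total=13
Click 3 (6,6) count=1: revealed 1 new [(6,6)] -> total=14
Click 4 (3,5) count=2: revealed 1 new [(3,5)] -> total=15

Answer: .######
.######
...#...
.....#.
.......
.......
......#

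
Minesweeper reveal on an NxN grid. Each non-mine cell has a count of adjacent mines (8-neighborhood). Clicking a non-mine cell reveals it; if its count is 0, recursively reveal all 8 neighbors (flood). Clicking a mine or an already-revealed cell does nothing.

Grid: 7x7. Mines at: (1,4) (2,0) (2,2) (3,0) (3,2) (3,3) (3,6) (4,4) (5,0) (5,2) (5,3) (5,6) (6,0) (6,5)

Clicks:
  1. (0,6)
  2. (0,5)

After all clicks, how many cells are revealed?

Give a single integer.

Click 1 (0,6) count=0: revealed 6 new [(0,5) (0,6) (1,5) (1,6) (2,5) (2,6)] -> total=6
Click 2 (0,5) count=1: revealed 0 new [(none)] -> total=6

Answer: 6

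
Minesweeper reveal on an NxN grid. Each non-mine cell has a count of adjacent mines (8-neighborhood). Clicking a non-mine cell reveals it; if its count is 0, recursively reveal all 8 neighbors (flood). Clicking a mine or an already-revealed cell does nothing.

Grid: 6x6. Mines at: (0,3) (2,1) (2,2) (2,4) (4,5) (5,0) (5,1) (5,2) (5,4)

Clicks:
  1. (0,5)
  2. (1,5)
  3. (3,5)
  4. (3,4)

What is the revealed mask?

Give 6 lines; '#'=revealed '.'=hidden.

Click 1 (0,5) count=0: revealed 4 new [(0,4) (0,5) (1,4) (1,5)] -> total=4
Click 2 (1,5) count=1: revealed 0 new [(none)] -> total=4
Click 3 (3,5) count=2: revealed 1 new [(3,5)] -> total=5
Click 4 (3,4) count=2: revealed 1 new [(3,4)] -> total=6

Answer: ....##
....##
......
....##
......
......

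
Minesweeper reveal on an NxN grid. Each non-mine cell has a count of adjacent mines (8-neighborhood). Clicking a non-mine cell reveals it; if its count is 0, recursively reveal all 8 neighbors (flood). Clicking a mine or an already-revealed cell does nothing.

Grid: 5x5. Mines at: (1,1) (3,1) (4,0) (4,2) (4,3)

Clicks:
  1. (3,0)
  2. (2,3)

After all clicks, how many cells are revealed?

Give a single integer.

Answer: 13

Derivation:
Click 1 (3,0) count=2: revealed 1 new [(3,0)] -> total=1
Click 2 (2,3) count=0: revealed 12 new [(0,2) (0,3) (0,4) (1,2) (1,3) (1,4) (2,2) (2,3) (2,4) (3,2) (3,3) (3,4)] -> total=13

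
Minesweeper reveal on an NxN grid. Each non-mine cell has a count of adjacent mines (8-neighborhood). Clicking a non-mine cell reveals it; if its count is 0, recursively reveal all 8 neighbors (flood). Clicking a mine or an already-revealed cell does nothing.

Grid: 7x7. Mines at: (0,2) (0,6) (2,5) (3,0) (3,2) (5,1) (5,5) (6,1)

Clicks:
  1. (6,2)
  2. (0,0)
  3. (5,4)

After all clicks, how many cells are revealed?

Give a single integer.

Answer: 8

Derivation:
Click 1 (6,2) count=2: revealed 1 new [(6,2)] -> total=1
Click 2 (0,0) count=0: revealed 6 new [(0,0) (0,1) (1,0) (1,1) (2,0) (2,1)] -> total=7
Click 3 (5,4) count=1: revealed 1 new [(5,4)] -> total=8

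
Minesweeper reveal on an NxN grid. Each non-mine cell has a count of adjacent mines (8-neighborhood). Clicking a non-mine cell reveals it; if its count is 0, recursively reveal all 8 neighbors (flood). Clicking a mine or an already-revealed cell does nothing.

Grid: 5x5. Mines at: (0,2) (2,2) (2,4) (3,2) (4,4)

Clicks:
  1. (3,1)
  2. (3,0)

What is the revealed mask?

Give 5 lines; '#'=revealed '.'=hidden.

Answer: ##...
##...
##...
##...
##...

Derivation:
Click 1 (3,1) count=2: revealed 1 new [(3,1)] -> total=1
Click 2 (3,0) count=0: revealed 9 new [(0,0) (0,1) (1,0) (1,1) (2,0) (2,1) (3,0) (4,0) (4,1)] -> total=10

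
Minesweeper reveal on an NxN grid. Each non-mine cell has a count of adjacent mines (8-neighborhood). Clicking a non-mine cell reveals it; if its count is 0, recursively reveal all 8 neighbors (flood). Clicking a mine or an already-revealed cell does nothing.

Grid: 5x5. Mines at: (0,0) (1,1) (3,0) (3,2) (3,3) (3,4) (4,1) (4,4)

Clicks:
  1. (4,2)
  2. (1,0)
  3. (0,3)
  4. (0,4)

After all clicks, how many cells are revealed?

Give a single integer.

Answer: 11

Derivation:
Click 1 (4,2) count=3: revealed 1 new [(4,2)] -> total=1
Click 2 (1,0) count=2: revealed 1 new [(1,0)] -> total=2
Click 3 (0,3) count=0: revealed 9 new [(0,2) (0,3) (0,4) (1,2) (1,3) (1,4) (2,2) (2,3) (2,4)] -> total=11
Click 4 (0,4) count=0: revealed 0 new [(none)] -> total=11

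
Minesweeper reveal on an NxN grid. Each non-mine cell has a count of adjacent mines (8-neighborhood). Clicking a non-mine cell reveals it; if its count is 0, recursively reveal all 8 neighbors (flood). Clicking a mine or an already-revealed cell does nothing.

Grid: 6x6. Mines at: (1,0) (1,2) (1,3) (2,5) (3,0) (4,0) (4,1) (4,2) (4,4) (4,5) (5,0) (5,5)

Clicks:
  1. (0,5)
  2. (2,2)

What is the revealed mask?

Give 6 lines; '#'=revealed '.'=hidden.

Click 1 (0,5) count=0: revealed 4 new [(0,4) (0,5) (1,4) (1,5)] -> total=4
Click 2 (2,2) count=2: revealed 1 new [(2,2)] -> total=5

Answer: ....##
....##
..#...
......
......
......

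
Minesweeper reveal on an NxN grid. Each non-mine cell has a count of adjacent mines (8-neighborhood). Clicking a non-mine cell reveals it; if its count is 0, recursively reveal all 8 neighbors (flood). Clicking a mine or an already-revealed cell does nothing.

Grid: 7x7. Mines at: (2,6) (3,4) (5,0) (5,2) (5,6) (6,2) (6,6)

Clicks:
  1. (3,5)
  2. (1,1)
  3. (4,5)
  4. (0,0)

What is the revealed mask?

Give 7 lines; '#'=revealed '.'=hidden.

Click 1 (3,5) count=2: revealed 1 new [(3,5)] -> total=1
Click 2 (1,1) count=0: revealed 28 new [(0,0) (0,1) (0,2) (0,3) (0,4) (0,5) (0,6) (1,0) (1,1) (1,2) (1,3) (1,4) (1,5) (1,6) (2,0) (2,1) (2,2) (2,3) (2,4) (2,5) (3,0) (3,1) (3,2) (3,3) (4,0) (4,1) (4,2) (4,3)] -> total=29
Click 3 (4,5) count=2: revealed 1 new [(4,5)] -> total=30
Click 4 (0,0) count=0: revealed 0 new [(none)] -> total=30

Answer: #######
#######
######.
####.#.
####.#.
.......
.......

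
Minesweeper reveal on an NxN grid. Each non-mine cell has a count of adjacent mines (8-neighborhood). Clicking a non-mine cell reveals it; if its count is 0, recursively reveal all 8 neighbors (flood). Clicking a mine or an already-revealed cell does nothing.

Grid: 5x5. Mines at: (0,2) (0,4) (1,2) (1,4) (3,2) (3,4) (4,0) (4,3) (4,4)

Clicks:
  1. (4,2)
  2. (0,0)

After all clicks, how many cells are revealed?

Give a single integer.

Answer: 9

Derivation:
Click 1 (4,2) count=2: revealed 1 new [(4,2)] -> total=1
Click 2 (0,0) count=0: revealed 8 new [(0,0) (0,1) (1,0) (1,1) (2,0) (2,1) (3,0) (3,1)] -> total=9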